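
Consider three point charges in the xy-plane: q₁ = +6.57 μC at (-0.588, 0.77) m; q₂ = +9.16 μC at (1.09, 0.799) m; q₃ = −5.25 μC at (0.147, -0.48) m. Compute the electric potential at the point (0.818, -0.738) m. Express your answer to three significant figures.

1.58×10⁴ V

The total potential is the scalar sum of each charge's contribution, V = Σ kqᵢ/rᵢ.
Distances from the field point to each charge: r₁ = 2.06 m, r₂ = 1.56 m, r₃ = 0.719 m.
V = k[(6.57×10⁻⁶)/(2.06) + (9.16×10⁻⁶)/(1.56) + (-5.25×10⁻⁶)/(0.719)] = 1.58×10⁴ V.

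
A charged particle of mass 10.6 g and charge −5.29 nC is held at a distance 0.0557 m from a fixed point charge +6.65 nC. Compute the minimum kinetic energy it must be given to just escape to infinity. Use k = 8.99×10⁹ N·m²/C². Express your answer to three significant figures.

5.68×10⁻⁶ J

To just escape, total mechanical energy must reach zero at infinity: ½mv²_min + U = 0, so ½mv²_min = −U = |kQq|/r.
|U| = |kQq|/r = (8.99×10⁹ N·m²/C²)(6.65×10⁻⁹)(5.29×10⁻⁹)/(0.0557) = 5.68×10⁻⁶ J.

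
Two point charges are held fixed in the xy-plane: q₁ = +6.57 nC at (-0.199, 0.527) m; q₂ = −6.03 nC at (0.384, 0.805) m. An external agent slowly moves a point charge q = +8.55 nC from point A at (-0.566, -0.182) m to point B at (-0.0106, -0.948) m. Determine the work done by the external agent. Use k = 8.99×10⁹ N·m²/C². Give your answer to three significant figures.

-2.13×10⁻⁷ J

For quasistatic motion the external work equals the change in potential energy: W_ext = qΔV = q(V_B − V_A).
At A: distances to the source charges are 0.798 m, 1.37 m; V_A = Σ kqᵢ/rᵢ = 34.4 V.
At B: distances to the source charges are 1.49 m, 1.80 m; V_B = Σ kqᵢ/rᵢ = 9.55 V.
ΔV = V_B − V_A = -24.9 V.
W_ext = qΔV = (8.55×10⁻⁹ C)(-24.9 V) = -2.13×10⁻⁷ J.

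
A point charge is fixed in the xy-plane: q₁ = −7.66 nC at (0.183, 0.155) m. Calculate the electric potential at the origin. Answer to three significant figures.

-287 V

The total potential is the scalar sum of each charge's contribution, V = Σ kqᵢ/rᵢ.
Distances from the field point to each charge: r₁ = 0.240 m.
V = k[(-7.66×10⁻⁹)/(0.240)] = -287 V.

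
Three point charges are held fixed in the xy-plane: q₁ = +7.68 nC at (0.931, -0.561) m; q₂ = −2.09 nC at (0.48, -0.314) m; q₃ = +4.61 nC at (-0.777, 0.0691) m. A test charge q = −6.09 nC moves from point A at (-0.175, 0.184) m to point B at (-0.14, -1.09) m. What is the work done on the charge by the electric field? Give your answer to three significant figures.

-1.60×10⁻⁷ J

The work done by the electric force is W_field = −ΔU = −q(V_B − V_A) = q(V_A − V_B).
At A: distances to the source charges are 1.33 m, 0.823 m, 0.613 m; V_A = Σ kqᵢ/rᵢ = 96.6 V.
At B: distances to the source charges are 1.19 m, 0.993 m, 1.32 m; V_B = Σ kqᵢ/rᵢ = 70.2 V.
ΔV = V_B − V_A = -26.3 V.
W_field = −qΔV = −(-6.09×10⁻⁹ C)(-26.3 V) = -1.60×10⁻⁷ J.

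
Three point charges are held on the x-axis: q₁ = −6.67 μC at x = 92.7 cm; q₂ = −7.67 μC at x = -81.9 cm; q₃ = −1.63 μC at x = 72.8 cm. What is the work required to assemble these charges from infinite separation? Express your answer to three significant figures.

The work to assemble the configuration equals its total potential energy, U = Σ kqᵢqⱼ/rᵢⱼ over all pairs.
Pair separations: r₁₂ = 1.75 m, r₁₃ = 0.199 m, r₂₃ = 1.55 m.
U = (0.263) + (0.491) + (0.0727) = 0.827 J.

0.827 J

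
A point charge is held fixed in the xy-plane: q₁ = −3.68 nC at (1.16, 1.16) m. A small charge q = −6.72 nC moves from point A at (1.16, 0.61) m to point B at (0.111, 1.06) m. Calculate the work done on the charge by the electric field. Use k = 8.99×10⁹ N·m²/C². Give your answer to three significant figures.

1.93×10⁻⁷ J

The work done by the electric force is W_field = −ΔU = −q(V_B − V_A) = q(V_A − V_B).
At A: distance to the source charge is 0.550 m; V_A = kq₁/r = -60.2 V.
At B: distance to the source charge is 1.05 m; V_B = kq₁/r = -31.4 V.
ΔV = V_B − V_A = 28.8 V.
W_field = −qΔV = −(-6.72×10⁻⁹ C)(28.8 V) = 1.93×10⁻⁷ J.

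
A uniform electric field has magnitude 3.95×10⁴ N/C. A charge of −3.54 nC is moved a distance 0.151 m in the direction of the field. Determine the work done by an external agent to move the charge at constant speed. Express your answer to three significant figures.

2.11×10⁻⁵ J

The potential change for a displacement 0.151 m in the direction of the field is ΔV = −Ed = -5960 V.
W_ext = qΔV = 2.11×10⁻⁵ J.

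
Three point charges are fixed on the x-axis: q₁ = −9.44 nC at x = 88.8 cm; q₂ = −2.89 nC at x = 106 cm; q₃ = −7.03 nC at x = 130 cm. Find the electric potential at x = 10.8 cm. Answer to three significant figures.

Electric potential is a scalar, so the contributions from each charge add algebraically: V = Σ kqᵢ/rᵢ.
Distances from the field point to each charge: r₁ = 0.780 m, r₂ = 0.952 m, r₃ = 1.19 m.
V = k[(-9.44×10⁻⁹)/(0.780) + (-2.89×10⁻⁹)/(0.952) + (-7.03×10⁻⁹)/(1.19)] = -189 V.

-189 V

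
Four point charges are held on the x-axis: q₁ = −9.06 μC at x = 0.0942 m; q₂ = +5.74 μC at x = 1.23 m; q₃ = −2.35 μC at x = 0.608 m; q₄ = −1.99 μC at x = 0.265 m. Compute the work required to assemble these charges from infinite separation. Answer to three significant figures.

The work to assemble the configuration equals its total potential energy, U = Σ kqᵢqⱼ/rᵢⱼ over all pairs.
Pair separations: r₁₂ = 1.14 m, r₁₃ = 0.514 m, r₁₄ = 0.171 m, r₂₃ = 0.622 m, r₂₄ = 0.965 m, r₃₄ = 0.343 m.
Summing all 6 pair terms gives U = 0.731 J.

0.731 J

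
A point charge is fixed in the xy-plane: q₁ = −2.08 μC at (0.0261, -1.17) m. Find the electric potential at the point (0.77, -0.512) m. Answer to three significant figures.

Electric potential is a scalar, so the contributions from each charge add algebraically: V = Σ kqᵢ/rᵢ.
Distances from the field point to each charge: r₁ = 0.993 m.
V = k[(-2.08×10⁻⁶)/(0.993)] = -1.88×10⁴ V.

-1.88×10⁴ V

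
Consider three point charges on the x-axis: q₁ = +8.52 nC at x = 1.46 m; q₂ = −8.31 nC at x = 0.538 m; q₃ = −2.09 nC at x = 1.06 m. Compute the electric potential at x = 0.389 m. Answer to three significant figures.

-458 V

Electric potential is a scalar, so the contributions from each charge add algebraically: V = Σ kqᵢ/rᵢ.
Distances from the field point to each charge: r₁ = 1.07 m, r₂ = 0.149 m, r₃ = 0.671 m.
V = k[(8.52×10⁻⁹)/(1.07) + (-8.31×10⁻⁹)/(0.149) + (-2.09×10⁻⁹)/(0.671)] = -458 V.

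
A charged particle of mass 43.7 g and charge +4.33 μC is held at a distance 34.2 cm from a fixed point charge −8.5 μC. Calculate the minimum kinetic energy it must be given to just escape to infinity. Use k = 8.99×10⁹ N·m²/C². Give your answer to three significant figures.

To just escape, total mechanical energy must reach zero at infinity: ½mv²_min + U = 0, so ½mv²_min = −U = |kQq|/r.
|U| = |kQq|/r = (8.99×10⁹ N·m²/C²)(8.50×10⁻⁶)(4.33×10⁻⁶)/(0.342) = 0.967 J.

0.967 J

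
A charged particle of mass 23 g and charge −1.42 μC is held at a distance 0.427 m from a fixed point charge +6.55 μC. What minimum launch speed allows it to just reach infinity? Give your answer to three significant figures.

To just escape, total mechanical energy must reach zero at infinity: ½mv²_min + U = 0, so ½mv²_min = −U = |kQq|/r.
|U| = |kQq|/r = (8.99×10⁹ N·m²/C²)(6.55×10⁻⁶)(1.42×10⁻⁶)/(0.427) = 0.196 J.
v_min = √(2|U|/m) = √(2·0.196/0.0230) = 4.13 m/s.

4.13 m/s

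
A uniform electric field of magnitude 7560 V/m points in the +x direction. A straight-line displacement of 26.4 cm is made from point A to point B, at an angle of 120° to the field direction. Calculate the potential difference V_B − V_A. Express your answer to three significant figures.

Only the component of displacement along E changes the potential: ΔV = −E·d·cosθ.
ΔV = −(7560 V/m)(0.264 m)cos120° = 998 V.

998 V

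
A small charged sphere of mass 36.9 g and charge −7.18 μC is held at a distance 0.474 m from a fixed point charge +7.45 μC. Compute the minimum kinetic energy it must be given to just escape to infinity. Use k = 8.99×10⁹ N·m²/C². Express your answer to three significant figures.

To just escape, total mechanical energy must reach zero at infinity: ½mv²_min + U = 0, so ½mv²_min = −U = |kQq|/r.
|U| = |kQq|/r = (8.99×10⁹ N·m²/C²)(7.45×10⁻⁶)(7.18×10⁻⁶)/(0.474) = 1.01 J.

1.01 J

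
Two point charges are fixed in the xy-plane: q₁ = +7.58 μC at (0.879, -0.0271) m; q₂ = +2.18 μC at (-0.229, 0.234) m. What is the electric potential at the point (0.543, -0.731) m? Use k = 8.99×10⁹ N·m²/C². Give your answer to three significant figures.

Electric potential is a scalar, so the contributions from each charge add algebraically: V = Σ kqᵢ/rᵢ.
Distances from the field point to each charge: r₁ = 0.780 m, r₂ = 1.24 m.
V = k[(7.58×10⁻⁶)/(0.780) + (2.18×10⁻⁶)/(1.24)] = 1.03×10⁵ V.

1.03×10⁵ V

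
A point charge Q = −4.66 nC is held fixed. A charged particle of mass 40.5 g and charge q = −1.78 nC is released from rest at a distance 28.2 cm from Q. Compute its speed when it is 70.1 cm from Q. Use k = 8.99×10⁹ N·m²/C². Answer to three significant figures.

2.79×10⁻³ m/s

Only the electrostatic force acts, so mechanical energy is conserved: ½mv² = U₁ − U₂ = kQq(1/r₁ − 1/r₂).
U₁ − U₂ = (8.99×10⁹ N·m²/C²)(-4.66×10⁻⁹ C)(-1.78×10⁻⁹ C)(1/0.282 − 1/0.701) = 1.58×10⁻⁷ J.
v = √(2·1.58×10⁻⁷/0.0405) = 2.79×10⁻³ m/s.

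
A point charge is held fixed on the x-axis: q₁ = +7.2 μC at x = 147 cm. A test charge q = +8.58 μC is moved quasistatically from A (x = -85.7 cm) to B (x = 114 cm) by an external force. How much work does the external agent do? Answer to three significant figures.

For quasistatic motion the external work equals the change in potential energy: W_ext = qΔV = q(V_B − V_A).
At A: distance to the source charge is 2.33 m; V_A = kq₁/r = 2.78×10⁴ V.
At B: distance to the source charge is 0.330 m; V_B = kq₁/r = 1.96×10⁵ V.
ΔV = V_B − V_A = 1.68×10⁵ V.
W_ext = qΔV = (8.58×10⁻⁶ C)(1.68×10⁵ V) = 1.44 J.

1.44 J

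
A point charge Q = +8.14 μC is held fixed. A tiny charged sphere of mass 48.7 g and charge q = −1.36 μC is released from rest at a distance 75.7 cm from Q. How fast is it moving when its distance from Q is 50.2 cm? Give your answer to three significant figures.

1.66 m/s

Only the electrostatic force acts, so mechanical energy is conserved: ½mv² = U₁ − U₂ = kQq(1/r₁ − 1/r₂).
U₁ − U₂ = (8.99×10⁹ N·m²/C²)(8.14×10⁻⁶ C)(-1.36×10⁻⁶ C)(1/0.757 − 1/0.502) = 0.0668 J.
v = √(2·0.0668/0.0487) = 1.66 m/s.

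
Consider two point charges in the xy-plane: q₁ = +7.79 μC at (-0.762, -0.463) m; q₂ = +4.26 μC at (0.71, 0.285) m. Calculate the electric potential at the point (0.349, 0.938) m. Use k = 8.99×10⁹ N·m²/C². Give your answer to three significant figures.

9.05×10⁴ V

Electric potential is a scalar, so the contributions from each charge add algebraically: V = Σ kqᵢ/rᵢ.
Distances from the field point to each charge: r₁ = 1.79 m, r₂ = 0.746 m.
V = k[(7.79×10⁻⁶)/(1.79) + (4.26×10⁻⁶)/(0.746)] = 9.05×10⁴ V.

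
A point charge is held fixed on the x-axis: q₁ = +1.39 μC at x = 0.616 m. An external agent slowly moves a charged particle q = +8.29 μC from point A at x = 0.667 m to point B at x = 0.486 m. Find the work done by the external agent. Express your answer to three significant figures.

-1.23 J

For quasistatic motion the external work equals the change in potential energy: W_ext = qΔV = q(V_B − V_A).
At A: distance to the source charge is 0.0510 m; V_A = kq₁/r = 2.45×10⁵ V.
At B: distance to the source charge is 0.130 m; V_B = kq₁/r = 9.61×10⁴ V.
ΔV = V_B − V_A = -1.49×10⁵ V.
W_ext = qΔV = (8.29×10⁻⁶ C)(-1.49×10⁵ V) = -1.23 J.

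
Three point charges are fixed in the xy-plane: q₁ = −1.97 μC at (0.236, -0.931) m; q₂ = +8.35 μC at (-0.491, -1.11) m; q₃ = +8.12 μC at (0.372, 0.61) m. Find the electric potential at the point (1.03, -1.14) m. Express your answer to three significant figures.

6.68×10⁴ V

Electric potential is a scalar, so the contributions from each charge add algebraically: V = Σ kqᵢ/rᵢ.
Distances from the field point to each charge: r₁ = 0.821 m, r₂ = 1.52 m, r₃ = 1.87 m.
V = k[(-1.97×10⁻⁶)/(0.821) + (8.35×10⁻⁶)/(1.52) + (8.12×10⁻⁶)/(1.87)] = 6.68×10⁴ V.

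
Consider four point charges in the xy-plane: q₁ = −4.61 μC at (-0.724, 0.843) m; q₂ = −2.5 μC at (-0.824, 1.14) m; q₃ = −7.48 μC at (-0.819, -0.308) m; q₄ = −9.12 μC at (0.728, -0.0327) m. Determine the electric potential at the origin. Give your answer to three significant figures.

The total potential is the scalar sum of each charge's contribution, V = Σ kqᵢ/rᵢ.
Distances from the field point to each charge: r₁ = 1.11 m, r₂ = 1.41 m, r₃ = 0.875 m, r₄ = 0.729 m.
V = k[(-4.61×10⁻⁶)/(1.11) + (-2.50×10⁻⁶)/(1.41) + (-7.48×10⁻⁶)/(0.875) + (-9.12×10⁻⁶)/(0.729)] = -2.43×10⁵ V.

-2.43×10⁵ V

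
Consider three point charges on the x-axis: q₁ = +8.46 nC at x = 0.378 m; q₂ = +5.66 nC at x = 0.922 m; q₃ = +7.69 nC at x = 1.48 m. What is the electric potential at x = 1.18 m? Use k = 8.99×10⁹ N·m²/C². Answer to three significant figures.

Electric potential is a scalar, so the contributions from each charge add algebraically: V = Σ kqᵢ/rᵢ.
Distances from the field point to each charge: r₁ = 0.802 m, r₂ = 0.258 m, r₃ = 0.300 m.
V = k[(8.46×10⁻⁹)/(0.802) + (5.66×10⁻⁹)/(0.258) + (7.69×10⁻⁹)/(0.300)] = 522 V.

522 V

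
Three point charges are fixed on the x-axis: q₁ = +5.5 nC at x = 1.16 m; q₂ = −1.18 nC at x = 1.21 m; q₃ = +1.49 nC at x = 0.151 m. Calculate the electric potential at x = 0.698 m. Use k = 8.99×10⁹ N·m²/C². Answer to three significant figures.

111 V

The total potential is the scalar sum of each charge's contribution, V = Σ kqᵢ/rᵢ.
Distances from the field point to each charge: r₁ = 0.462 m, r₂ = 0.512 m, r₃ = 0.547 m.
V = k[(5.50×10⁻⁹)/(0.462) + (-1.18×10⁻⁹)/(0.512) + (1.49×10⁻⁹)/(0.547)] = 111 V.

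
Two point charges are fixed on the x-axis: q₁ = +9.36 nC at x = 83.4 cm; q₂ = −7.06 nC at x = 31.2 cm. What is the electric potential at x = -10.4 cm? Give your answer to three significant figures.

-62.9 V

Electric potential is a scalar, so the contributions from each charge add algebraically: V = Σ kqᵢ/rᵢ.
Distances from the field point to each charge: r₁ = 0.938 m, r₂ = 0.416 m.
V = k[(9.36×10⁻⁹)/(0.938) + (-7.06×10⁻⁹)/(0.416)] = -62.9 V.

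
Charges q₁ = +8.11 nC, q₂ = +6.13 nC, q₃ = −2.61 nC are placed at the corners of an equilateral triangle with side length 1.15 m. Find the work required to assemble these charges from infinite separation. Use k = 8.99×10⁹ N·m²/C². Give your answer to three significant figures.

The work to assemble the configuration equals its total potential energy, U = Σ kqᵢqⱼ/rᵢⱼ over all pairs.
All three pair separations equal the side length, 1.15 m.
U = (3.89×10⁻⁷) + (-1.65×10⁻⁷) + (-1.25×10⁻⁷) = 9.81×10⁻⁸ J.

9.81×10⁻⁸ J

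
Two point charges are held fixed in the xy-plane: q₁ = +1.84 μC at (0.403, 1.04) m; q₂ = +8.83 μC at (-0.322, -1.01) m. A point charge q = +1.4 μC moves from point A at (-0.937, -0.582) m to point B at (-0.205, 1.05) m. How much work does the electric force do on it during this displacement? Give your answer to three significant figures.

The work done by the electric force is W_field = −ΔU = −q(V_B − V_A) = q(V_A − V_B).
At A: distances to the source charges are 2.10 m, 0.749 m; V_A = Σ kqᵢ/rᵢ = 1.14×10⁵ V.
At B: distances to the source charges are 0.608 m, 2.06 m; V_B = Σ kqᵢ/rᵢ = 6.57×10⁴ V.
ΔV = V_B − V_A = -4.81×10⁴ V.
W_field = −qΔV = −(1.40×10⁻⁶ C)(-4.81×10⁴ V) = 0.0674 J.

0.0674 J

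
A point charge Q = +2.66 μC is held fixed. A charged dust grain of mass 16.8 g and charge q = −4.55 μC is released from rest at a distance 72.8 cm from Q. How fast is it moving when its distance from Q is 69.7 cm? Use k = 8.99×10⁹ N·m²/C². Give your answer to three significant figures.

0.890 m/s

Only the electrostatic force acts, so mechanical energy is conserved: ½mv² = U₁ − U₂ = kQq(1/r₁ − 1/r₂).
U₁ − U₂ = (8.99×10⁹ N·m²/C²)(2.66×10⁻⁶ C)(-4.55×10⁻⁶ C)(1/0.728 − 1/0.697) = 6.65×10⁻³ J.
v = √(2·6.65×10⁻³/0.0168) = 0.890 m/s.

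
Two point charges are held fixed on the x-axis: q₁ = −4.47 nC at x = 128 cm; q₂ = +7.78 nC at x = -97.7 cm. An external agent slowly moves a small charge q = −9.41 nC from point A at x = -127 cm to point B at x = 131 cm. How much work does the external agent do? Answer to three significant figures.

For quasistatic motion the external work equals the change in potential energy: W_ext = qΔV = q(V_B − V_A).
At A: distances to the source charges are 2.55 m, 0.293 m; V_A = Σ kqᵢ/rᵢ = 223 V.
At B: distances to the source charges are 0.0300 m, 2.29 m; V_B = Σ kqᵢ/rᵢ = -1310 V.
ΔV = V_B − V_A = -1530 V.
W_ext = qΔV = (-9.41×10⁻⁹ C)(-1530 V) = 1.44×10⁻⁵ J.

1.44×10⁻⁵ J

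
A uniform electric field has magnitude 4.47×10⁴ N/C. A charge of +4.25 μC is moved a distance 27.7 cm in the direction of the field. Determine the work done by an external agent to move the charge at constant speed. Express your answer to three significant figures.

The potential change for a displacement 27.7 cm in the direction of the field is ΔV = −Ed = -1.24×10⁴ V.
W_ext = qΔV = -0.0526 J.

-0.0526 J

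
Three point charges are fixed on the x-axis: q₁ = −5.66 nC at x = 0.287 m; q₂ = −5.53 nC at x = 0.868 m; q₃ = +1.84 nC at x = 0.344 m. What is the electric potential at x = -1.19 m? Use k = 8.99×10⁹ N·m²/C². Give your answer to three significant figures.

-47.8 V

The total potential is the scalar sum of each charge's contribution, V = Σ kqᵢ/rᵢ.
Distances from the field point to each charge: r₁ = 1.48 m, r₂ = 2.06 m, r₃ = 1.53 m.
V = k[(-5.66×10⁻⁹)/(1.48) + (-5.53×10⁻⁹)/(2.06) + (1.84×10⁻⁹)/(1.53)] = -47.8 V.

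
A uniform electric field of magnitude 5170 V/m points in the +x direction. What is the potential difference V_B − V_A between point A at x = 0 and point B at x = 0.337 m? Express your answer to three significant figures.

-1740 V

In a uniform field, potential decreases in the direction of E: V_B − V_A = −E·Δx.
V_B − V_A = −(5170 V/m)(0.337 m) = -1740 V.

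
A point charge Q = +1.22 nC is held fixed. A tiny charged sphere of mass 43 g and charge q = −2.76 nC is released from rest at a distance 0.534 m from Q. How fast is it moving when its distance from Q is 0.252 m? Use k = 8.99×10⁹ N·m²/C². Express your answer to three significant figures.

Only the electrostatic force acts, so mechanical energy is conserved: ½mv² = U₁ − U₂ = kQq(1/r₁ − 1/r₂).
U₁ − U₂ = (8.99×10⁹ N·m²/C²)(1.22×10⁻⁹ C)(-2.76×10⁻⁹ C)(1/0.534 − 1/0.252) = 6.34×10⁻⁸ J.
v = √(2·6.34×10⁻⁸/0.0430) = 1.72×10⁻³ m/s.

1.72×10⁻³ m/s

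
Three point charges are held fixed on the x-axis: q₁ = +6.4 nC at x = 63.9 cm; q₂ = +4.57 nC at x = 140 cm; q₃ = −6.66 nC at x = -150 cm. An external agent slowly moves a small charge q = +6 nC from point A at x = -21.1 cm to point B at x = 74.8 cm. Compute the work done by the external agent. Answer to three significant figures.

For quasistatic motion the external work equals the change in potential energy: W_ext = qΔV = q(V_B − V_A).
At A: distances to the source charges are 0.850 m, 1.61 m, 1.29 m; V_A = Σ kqᵢ/rᵢ = 46.7 V.
At B: distances to the source charges are 0.109 m, 0.652 m, 2.25 m; V_B = Σ kqᵢ/rᵢ = 564 V.
ΔV = V_B − V_A = 517 V.
W_ext = qΔV = (6.00×10⁻⁹ C)(517 V) = 3.10×10⁻⁶ J.

3.10×10⁻⁶ J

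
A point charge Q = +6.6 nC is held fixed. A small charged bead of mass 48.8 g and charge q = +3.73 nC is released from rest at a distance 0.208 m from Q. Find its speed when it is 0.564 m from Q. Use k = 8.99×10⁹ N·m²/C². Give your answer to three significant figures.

5.25×10⁻³ m/s

Only the electrostatic force acts, so mechanical energy is conserved: ½mv² = U₁ − U₂ = kQq(1/r₁ − 1/r₂).
U₁ − U₂ = (8.99×10⁹ N·m²/C²)(6.60×10⁻⁹ C)(3.73×10⁻⁹ C)(1/0.208 − 1/0.564) = 6.72×10⁻⁷ J.
v = √(2·6.72×10⁻⁷/0.0488) = 5.25×10⁻³ m/s.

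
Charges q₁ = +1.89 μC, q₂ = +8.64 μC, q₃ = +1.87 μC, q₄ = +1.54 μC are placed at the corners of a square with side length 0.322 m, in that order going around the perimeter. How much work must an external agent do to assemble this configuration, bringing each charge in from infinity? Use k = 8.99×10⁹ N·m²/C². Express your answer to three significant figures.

1.40 J

The work to assemble the configuration equals its total potential energy, U = Σ kqᵢqⱼ/rᵢⱼ over all pairs.
The four side pairs have separation 0.322 m and the two diagonal pairs 0.455 m.
Summing all 6 pair terms gives U = 1.40 J.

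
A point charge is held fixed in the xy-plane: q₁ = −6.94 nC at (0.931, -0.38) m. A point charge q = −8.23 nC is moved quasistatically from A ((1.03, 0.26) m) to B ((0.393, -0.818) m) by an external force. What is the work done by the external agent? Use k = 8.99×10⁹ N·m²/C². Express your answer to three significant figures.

For quasistatic motion the external work equals the change in potential energy: W_ext = qΔV = q(V_B − V_A).
At A: distance to the source charge is 0.648 m; V_A = kq₁/r = -96.3 V.
At B: distance to the source charge is 0.694 m; V_B = kq₁/r = -89.9 V.
ΔV = V_B − V_A = 6.41 V.
W_ext = qΔV = (-8.23×10⁻⁹ C)(6.41 V) = -5.27×10⁻⁸ J.

-5.27×10⁻⁸ J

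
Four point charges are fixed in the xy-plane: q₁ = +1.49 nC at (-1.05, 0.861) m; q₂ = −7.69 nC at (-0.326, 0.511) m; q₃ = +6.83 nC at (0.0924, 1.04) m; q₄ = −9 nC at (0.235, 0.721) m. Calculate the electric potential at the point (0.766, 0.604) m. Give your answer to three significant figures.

-128 V

The total potential is the scalar sum of each charge's contribution, V = Σ kqᵢ/rᵢ.
Distances from the field point to each charge: r₁ = 1.83 m, r₂ = 1.10 m, r₃ = 0.802 m, r₄ = 0.544 m.
V = k[(1.49×10⁻⁹)/(1.83) + (-7.69×10⁻⁹)/(1.10) + (6.83×10⁻⁹)/(0.802) + (-9.00×10⁻⁹)/(0.544)] = -128 V.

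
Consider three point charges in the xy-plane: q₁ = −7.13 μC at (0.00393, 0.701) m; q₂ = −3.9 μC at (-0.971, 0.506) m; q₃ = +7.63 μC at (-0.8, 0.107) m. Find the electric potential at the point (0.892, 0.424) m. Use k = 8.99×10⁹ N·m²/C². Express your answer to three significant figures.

Electric potential is a scalar, so the contributions from each charge add algebraically: V = Σ kqᵢ/rᵢ.
Distances from the field point to each charge: r₁ = 0.930 m, r₂ = 1.86 m, r₃ = 1.72 m.
V = k[(-7.13×10⁻⁶)/(0.930) + (-3.90×10⁻⁶)/(1.86) + (7.63×10⁻⁶)/(1.72)] = -4.79×10⁴ V.

-4.79×10⁴ V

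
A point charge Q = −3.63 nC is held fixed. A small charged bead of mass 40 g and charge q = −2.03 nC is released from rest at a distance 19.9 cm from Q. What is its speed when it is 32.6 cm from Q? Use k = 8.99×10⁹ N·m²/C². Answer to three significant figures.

Only the electrostatic force acts, so mechanical energy is conserved: ½mv² = U₁ − U₂ = kQq(1/r₁ − 1/r₂).
U₁ − U₂ = (8.99×10⁹ N·m²/C²)(-3.63×10⁻⁹ C)(-2.03×10⁻⁹ C)(1/0.199 − 1/0.326) = 1.30×10⁻⁷ J.
v = √(2·1.30×10⁻⁷/0.0400) = 2.55×10⁻³ m/s.

2.55×10⁻³ m/s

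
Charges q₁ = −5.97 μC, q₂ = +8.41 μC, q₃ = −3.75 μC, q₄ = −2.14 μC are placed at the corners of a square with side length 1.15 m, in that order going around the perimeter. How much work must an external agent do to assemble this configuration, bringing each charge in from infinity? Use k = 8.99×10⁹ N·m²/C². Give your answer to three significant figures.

The work to assemble the configuration equals its total potential energy, U = Σ kqᵢqⱼ/rᵢⱼ over all pairs.
The four side pairs have separation 1.15 m and the two diagonal pairs 1.63 m.
Summing all 6 pair terms gives U = -0.452 J.

-0.452 J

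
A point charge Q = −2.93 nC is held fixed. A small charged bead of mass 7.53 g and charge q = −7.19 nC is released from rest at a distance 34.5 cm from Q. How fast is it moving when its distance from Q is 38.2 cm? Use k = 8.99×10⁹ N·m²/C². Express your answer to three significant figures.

3.76×10⁻³ m/s

Only the electrostatic force acts, so mechanical energy is conserved: ½mv² = U₁ − U₂ = kQq(1/r₁ − 1/r₂).
U₁ − U₂ = (8.99×10⁹ N·m²/C²)(-2.93×10⁻⁹ C)(-7.19×10⁻⁹ C)(1/0.345 − 1/0.382) = 5.32×10⁻⁸ J.
v = √(2·5.32×10⁻⁸/7.53×10⁻³) = 3.76×10⁻³ m/s.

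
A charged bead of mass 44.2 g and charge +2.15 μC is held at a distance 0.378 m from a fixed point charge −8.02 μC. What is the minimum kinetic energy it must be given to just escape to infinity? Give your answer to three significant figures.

To just escape, total mechanical energy must reach zero at infinity: ½mv²_min + U = 0, so ½mv²_min = −U = |kQq|/r.
|U| = |kQq|/r = (8.99×10⁹ N·m²/C²)(8.02×10⁻⁶)(2.15×10⁻⁶)/(0.378) = 0.410 J.

0.410 J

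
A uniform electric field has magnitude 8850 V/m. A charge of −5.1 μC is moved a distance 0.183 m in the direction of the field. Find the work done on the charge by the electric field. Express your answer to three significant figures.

The potential change for a displacement 0.183 m in the direction of the field is ΔV = −Ed = -1620 V.
W_field = −qΔV = -8.26×10⁻³ J.

-8.26×10⁻³ J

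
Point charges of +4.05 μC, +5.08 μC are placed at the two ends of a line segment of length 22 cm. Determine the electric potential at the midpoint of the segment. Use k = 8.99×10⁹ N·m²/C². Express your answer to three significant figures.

7.46×10⁵ V

The total potential is the scalar sum of each charge's contribution, V = Σ kqᵢ/rᵢ.
Each charge is 0.110 m from the midpoint.
V = k[(4.05×10⁻⁶)/(0.110) + (5.08×10⁻⁶)/(0.110)] = 7.46×10⁵ V.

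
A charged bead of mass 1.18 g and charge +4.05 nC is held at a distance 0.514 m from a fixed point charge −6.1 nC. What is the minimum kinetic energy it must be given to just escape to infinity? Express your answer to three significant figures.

To just escape, total mechanical energy must reach zero at infinity: ½mv²_min + U = 0, so ½mv²_min = −U = |kQq|/r.
|U| = |kQq|/r = (8.99×10⁹ N·m²/C²)(6.10×10⁻⁹)(4.05×10⁻⁹)/(0.514) = 4.32×10⁻⁷ J.

4.32×10⁻⁷ J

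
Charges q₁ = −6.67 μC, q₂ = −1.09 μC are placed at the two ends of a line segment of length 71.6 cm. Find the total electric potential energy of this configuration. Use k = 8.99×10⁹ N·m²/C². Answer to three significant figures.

0.0913 J

The work to assemble the configuration equals its total potential energy, U = Σ kqᵢqⱼ/rᵢⱼ over all pairs.
The separation is r = 0.716 m.
U = (0.0913) = 0.0913 J.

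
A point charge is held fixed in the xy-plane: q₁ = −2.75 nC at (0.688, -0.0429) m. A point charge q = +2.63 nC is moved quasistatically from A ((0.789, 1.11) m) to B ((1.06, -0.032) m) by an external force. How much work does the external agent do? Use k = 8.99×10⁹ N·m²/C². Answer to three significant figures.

For quasistatic motion the external work equals the change in potential energy: W_ext = qΔV = q(V_B − V_A).
At A: distance to the source charge is 1.16 m; V_A = kq₁/r = -21.4 V.
At B: distance to the source charge is 0.372 m; V_B = kq₁/r = -66.4 V.
ΔV = V_B − V_A = -45.1 V.
W_ext = qΔV = (2.63×10⁻⁹ C)(-45.1 V) = -1.19×10⁻⁷ J.

-1.19×10⁻⁷ J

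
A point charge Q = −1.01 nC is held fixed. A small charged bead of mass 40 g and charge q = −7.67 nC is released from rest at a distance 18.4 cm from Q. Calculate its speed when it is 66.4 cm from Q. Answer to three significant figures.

Only the electrostatic force acts, so mechanical energy is conserved: ½mv² = U₁ − U₂ = kQq(1/r₁ − 1/r₂).
U₁ − U₂ = (8.99×10⁹ N·m²/C²)(-1.01×10⁻⁹ C)(-7.67×10⁻⁹ C)(1/0.184 − 1/0.664) = 2.74×10⁻⁷ J.
v = √(2·2.74×10⁻⁷/0.0400) = 3.70×10⁻³ m/s.

3.70×10⁻³ m/s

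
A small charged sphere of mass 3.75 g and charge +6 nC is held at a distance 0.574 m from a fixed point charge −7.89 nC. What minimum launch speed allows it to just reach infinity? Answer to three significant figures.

To just escape, total mechanical energy must reach zero at infinity: ½mv²_min + U = 0, so ½mv²_min = −U = |kQq|/r.
|U| = |kQq|/r = (8.99×10⁹ N·m²/C²)(7.89×10⁻⁹)(6.00×10⁻⁹)/(0.574) = 7.41×10⁻⁷ J.
v_min = √(2|U|/m) = √(2·7.41×10⁻⁷/3.75×10⁻³) = 0.0199 m/s.

0.0199 m/s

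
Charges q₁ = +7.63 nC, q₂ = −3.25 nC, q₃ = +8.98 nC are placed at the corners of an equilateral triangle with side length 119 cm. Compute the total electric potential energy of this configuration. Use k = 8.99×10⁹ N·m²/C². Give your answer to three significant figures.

1.10×10⁻⁷ J

The assembly work is the sum of pairwise potential energies, U = Σ_{i<j} kqᵢqⱼ/rᵢⱼ.
All three pair separations equal the side length, 1.19 m.
U = (-1.87×10⁻⁷) + (5.18×10⁻⁷) + (-2.20×10⁻⁷) = 1.10×10⁻⁷ J.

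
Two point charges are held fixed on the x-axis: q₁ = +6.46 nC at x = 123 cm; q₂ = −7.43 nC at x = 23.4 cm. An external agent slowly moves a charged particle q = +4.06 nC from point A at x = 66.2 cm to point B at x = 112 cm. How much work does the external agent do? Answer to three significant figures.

For quasistatic motion the external work equals the change in potential energy: W_ext = qΔV = q(V_B − V_A).
At A: distances to the source charges are 0.568 m, 0.428 m; V_A = Σ kqᵢ/rᵢ = -53.8 V.
At B: distances to the source charges are 0.110 m, 0.886 m; V_B = Σ kqᵢ/rᵢ = 453 V.
ΔV = V_B − V_A = 506 V.
W_ext = qΔV = (4.06×10⁻⁹ C)(506 V) = 2.06×10⁻⁶ J.

2.06×10⁻⁶ J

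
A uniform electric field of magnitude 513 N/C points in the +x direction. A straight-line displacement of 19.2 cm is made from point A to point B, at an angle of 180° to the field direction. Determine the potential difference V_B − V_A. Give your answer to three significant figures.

Only the component of displacement along E changes the potential: ΔV = −E·d·cosθ.
ΔV = −(513 V/m)(0.192 m)cos180° = 98.5 V.

98.5 V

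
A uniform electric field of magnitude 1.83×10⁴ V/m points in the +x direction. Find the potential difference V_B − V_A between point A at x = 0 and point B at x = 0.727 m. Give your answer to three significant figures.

-1.33×10⁴ V

In a uniform field, potential decreases in the direction of E: V_B − V_A = −E·Δx.
V_B − V_A = −(1.83×10⁴ V/m)(0.727 m) = -1.33×10⁴ V.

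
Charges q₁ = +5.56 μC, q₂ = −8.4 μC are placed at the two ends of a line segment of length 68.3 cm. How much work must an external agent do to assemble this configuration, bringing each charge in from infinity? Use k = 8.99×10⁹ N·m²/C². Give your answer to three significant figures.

-0.615 J

The assembly work is the sum of pairwise potential energies, U = Σ_{i<j} kqᵢqⱼ/rᵢⱼ.
The separation is r = 0.683 m.
U = (-0.615) = -0.615 J.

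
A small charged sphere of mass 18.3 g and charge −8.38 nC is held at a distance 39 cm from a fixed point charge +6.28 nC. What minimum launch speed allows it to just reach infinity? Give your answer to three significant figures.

0.0115 m/s

To just escape, total mechanical energy must reach zero at infinity: ½mv²_min + U = 0, so ½mv²_min = −U = |kQq|/r.
|U| = |kQq|/r = (8.99×10⁹ N·m²/C²)(6.28×10⁻⁹)(8.38×10⁻⁹)/(0.390) = 1.21×10⁻⁶ J.
v_min = √(2|U|/m) = √(2·1.21×10⁻⁶/0.0183) = 0.0115 m/s.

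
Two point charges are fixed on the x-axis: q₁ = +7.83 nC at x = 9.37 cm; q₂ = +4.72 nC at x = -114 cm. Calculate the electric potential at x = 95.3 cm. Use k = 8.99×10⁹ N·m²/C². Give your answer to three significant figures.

Electric potential is a scalar, so the contributions from each charge add algebraically: V = Σ kqᵢ/rᵢ.
Distances from the field point to each charge: r₁ = 0.859 m, r₂ = 2.09 m.
V = k[(7.83×10⁻⁹)/(0.859) + (4.72×10⁻⁹)/(2.09)] = 102 V.

102 V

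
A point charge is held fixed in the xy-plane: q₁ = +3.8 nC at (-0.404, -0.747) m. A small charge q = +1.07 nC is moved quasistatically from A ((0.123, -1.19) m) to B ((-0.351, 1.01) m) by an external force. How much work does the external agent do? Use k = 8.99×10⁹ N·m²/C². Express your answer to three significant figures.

-3.23×10⁻⁸ J

For quasistatic motion the external work equals the change in potential energy: W_ext = qΔV = q(V_B − V_A).
At A: distance to the source charge is 0.688 m; V_A = kq₁/r = 49.6 V.
At B: distance to the source charge is 1.76 m; V_B = kq₁/r = 19.4 V.
ΔV = V_B − V_A = -30.2 V.
W_ext = qΔV = (1.07×10⁻⁹ C)(-30.2 V) = -3.23×10⁻⁸ J.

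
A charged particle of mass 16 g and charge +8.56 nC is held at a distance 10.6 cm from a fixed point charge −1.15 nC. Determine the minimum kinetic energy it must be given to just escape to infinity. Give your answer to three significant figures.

8.35×10⁻⁷ J

To just escape, total mechanical energy must reach zero at infinity: ½mv²_min + U = 0, so ½mv²_min = −U = |kQq|/r.
|U| = |kQq|/r = (8.99×10⁹ N·m²/C²)(1.15×10⁻⁹)(8.56×10⁻⁹)/(0.106) = 8.35×10⁻⁷ J.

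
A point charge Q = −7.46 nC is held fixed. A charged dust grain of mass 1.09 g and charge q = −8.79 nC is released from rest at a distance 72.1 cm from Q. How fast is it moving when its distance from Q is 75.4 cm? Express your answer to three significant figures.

8.10×10⁻³ m/s

Only the electrostatic force acts, so mechanical energy is conserved: ½mv² = U₁ − U₂ = kQq(1/r₁ − 1/r₂).
U₁ − U₂ = (8.99×10⁹ N·m²/C²)(-7.46×10⁻⁹ C)(-8.79×10⁻⁹ C)(1/0.721 − 1/0.754) = 3.58×10⁻⁸ J.
v = √(2·3.58×10⁻⁸/1.09×10⁻³) = 8.10×10⁻³ m/s.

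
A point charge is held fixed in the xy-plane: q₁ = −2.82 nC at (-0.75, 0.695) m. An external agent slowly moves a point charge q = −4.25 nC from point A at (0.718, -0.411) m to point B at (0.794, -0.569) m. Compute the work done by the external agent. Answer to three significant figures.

For quasistatic motion the external work equals the change in potential energy: W_ext = qΔV = q(V_B − V_A).
At A: distance to the source charge is 1.84 m; V_A = kq₁/r = -13.8 V.
At B: distance to the source charge is 2.00 m; V_B = kq₁/r = -12.7 V.
ΔV = V_B − V_A = 1.09 V.
W_ext = qΔV = (-4.25×10⁻⁹ C)(1.09 V) = -4.62×10⁻⁹ J.

-4.62×10⁻⁹ J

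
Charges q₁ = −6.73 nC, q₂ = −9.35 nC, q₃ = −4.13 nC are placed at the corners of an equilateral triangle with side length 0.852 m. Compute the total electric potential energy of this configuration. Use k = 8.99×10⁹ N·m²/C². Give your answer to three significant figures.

The assembly work is the sum of pairwise potential energies, U = Σ_{i<j} kqᵢqⱼ/rᵢⱼ.
All three pair separations equal the side length, 0.852 m.
U = (6.64×10⁻⁷) + (2.93×10⁻⁷) + (4.07×10⁻⁷) = 1.36×10⁻⁶ J.

1.36×10⁻⁶ J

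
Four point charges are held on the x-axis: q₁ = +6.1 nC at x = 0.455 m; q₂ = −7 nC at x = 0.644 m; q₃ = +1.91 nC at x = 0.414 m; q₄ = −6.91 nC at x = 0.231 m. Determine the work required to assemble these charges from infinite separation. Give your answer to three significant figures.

The assembly work is the sum of pairwise potential energies, U = Σ_{i<j} kqᵢqⱼ/rᵢⱼ.
Pair separations: r₁₂ = 0.189 m, r₁₃ = 0.0410 m, r₁₄ = 0.224 m, r₂₃ = 0.230 m, r₂₄ = 0.413 m, r₃₄ = 0.183 m.
Summing all 6 pair terms gives U = -1.29×10⁻⁶ J.

-1.29×10⁻⁶ J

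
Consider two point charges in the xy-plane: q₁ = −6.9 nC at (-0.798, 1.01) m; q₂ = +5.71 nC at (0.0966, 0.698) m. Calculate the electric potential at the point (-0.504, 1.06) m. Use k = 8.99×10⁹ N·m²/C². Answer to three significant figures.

-135 V

Electric potential is a scalar, so the contributions from each charge add algebraically: V = Σ kqᵢ/rᵢ.
Distances from the field point to each charge: r₁ = 0.298 m, r₂ = 0.701 m.
V = k[(-6.90×10⁻⁹)/(0.298) + (5.71×10⁻⁹)/(0.701)] = -135 V.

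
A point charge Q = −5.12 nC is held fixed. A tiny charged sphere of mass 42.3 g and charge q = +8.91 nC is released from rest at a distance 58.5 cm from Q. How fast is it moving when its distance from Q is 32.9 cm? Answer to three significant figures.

Only the electrostatic force acts, so mechanical energy is conserved: ½mv² = U₁ − U₂ = kQq(1/r₁ − 1/r₂).
U₁ − U₂ = (8.99×10⁹ N·m²/C²)(-5.12×10⁻⁹ C)(8.91×10⁻⁹ C)(1/0.585 − 1/0.329) = 5.46×10⁻⁷ J.
v = √(2·5.46×10⁻⁷/0.0423) = 5.08×10⁻³ m/s.

5.08×10⁻³ m/s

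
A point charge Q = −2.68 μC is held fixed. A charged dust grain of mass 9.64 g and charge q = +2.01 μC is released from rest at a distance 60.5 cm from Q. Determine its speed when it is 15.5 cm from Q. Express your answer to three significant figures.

Only the electrostatic force acts, so mechanical energy is conserved: ½mv² = U₁ − U₂ = kQq(1/r₁ − 1/r₂).
U₁ − U₂ = (8.99×10⁹ N·m²/C²)(-2.68×10⁻⁶ C)(2.01×10⁻⁶ C)(1/0.605 − 1/0.155) = 0.232 J.
v = √(2·0.232/9.64×10⁻³) = 6.94 m/s.

6.94 m/s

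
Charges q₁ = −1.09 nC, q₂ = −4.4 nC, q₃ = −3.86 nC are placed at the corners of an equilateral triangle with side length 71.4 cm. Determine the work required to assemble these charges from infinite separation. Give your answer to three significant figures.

The work to assemble the configuration equals its total potential energy, U = Σ kqᵢqⱼ/rᵢⱼ over all pairs.
All three pair separations equal the side length, 0.714 m.
U = (6.04×10⁻⁸) + (5.30×10⁻⁸) + (2.14×10⁻⁷) = 3.27×10⁻⁷ J.

3.27×10⁻⁷ J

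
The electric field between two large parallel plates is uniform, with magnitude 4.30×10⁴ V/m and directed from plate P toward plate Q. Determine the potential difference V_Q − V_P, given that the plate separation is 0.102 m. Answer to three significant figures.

-4390 V

In a uniform field, potential decreases in the direction of E: ΔV = −E·d for a displacement d parallel to E.
Going from P to Q is a displacement of 0.102 m along the field, so V_Q − V_P = −Ed = -4390 V.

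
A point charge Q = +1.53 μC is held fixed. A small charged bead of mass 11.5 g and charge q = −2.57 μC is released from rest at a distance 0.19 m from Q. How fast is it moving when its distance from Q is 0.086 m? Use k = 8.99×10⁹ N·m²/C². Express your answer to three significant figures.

Only the electrostatic force acts, so mechanical energy is conserved: ½mv² = U₁ − U₂ = kQq(1/r₁ − 1/r₂).
U₁ − U₂ = (8.99×10⁹ N·m²/C²)(1.53×10⁻⁶ C)(-2.57×10⁻⁶ C)(1/0.190 − 1/0.0860) = 0.225 J.
v = √(2·0.225/0.0115) = 6.26 m/s.

6.26 m/s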